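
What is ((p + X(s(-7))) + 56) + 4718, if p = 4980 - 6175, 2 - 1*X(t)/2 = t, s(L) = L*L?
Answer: 3485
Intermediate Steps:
s(L) = L²
X(t) = 4 - 2*t
p = -1195
((p + X(s(-7))) + 56) + 4718 = ((-1195 + (4 - 2*(-7)²)) + 56) + 4718 = ((-1195 + (4 - 2*49)) + 56) + 4718 = ((-1195 + (4 - 98)) + 56) + 4718 = ((-1195 - 94) + 56) + 4718 = (-1289 + 56) + 4718 = -1233 + 4718 = 3485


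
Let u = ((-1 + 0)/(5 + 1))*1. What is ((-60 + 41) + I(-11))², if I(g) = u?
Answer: 13225/36 ≈ 367.36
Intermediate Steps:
u = -⅙ (u = -1/6*1 = -1*⅙*1 = -⅙*1 = -⅙ ≈ -0.16667)
I(g) = -⅙
((-60 + 41) + I(-11))² = ((-60 + 41) - ⅙)² = (-19 - ⅙)² = (-115/6)² = 13225/36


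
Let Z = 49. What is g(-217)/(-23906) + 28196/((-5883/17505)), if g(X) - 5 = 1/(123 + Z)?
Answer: -12764031162897/152137784 ≈ -83898.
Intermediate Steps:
g(X) = 861/172 (g(X) = 5 + 1/(123 + 49) = 5 + 1/172 = 861/172)
g(-217)/(-23906) + 28196/((-5883/17505)) = (861/172)/(-23906) + 28196/((-5883/17505)) = (861/172)*(-1/23906) + 28196/((-5883*1/17505)) = -861/4111832 + 28196/(-1961/5835) = -861/4111832 + 28196*(-5835/1961) = -861/4111832 - 3104220/37 = -12764031162897/152137784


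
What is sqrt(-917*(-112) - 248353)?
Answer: I*sqrt(145649) ≈ 381.64*I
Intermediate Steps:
sqrt(-917*(-112) - 248353) = sqrt(102704 - 248353) = sqrt(-145649) = I*sqrt(145649)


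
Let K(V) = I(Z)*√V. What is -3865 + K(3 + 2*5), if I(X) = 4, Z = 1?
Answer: -3865 + 4*√13 ≈ -3850.6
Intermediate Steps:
K(V) = 4*√V
-3865 + K(3 + 2*5) = -3865 + 4*√(3 + 2*5) = -3865 + 4*√(3 + 10) = -3865 + 4*√13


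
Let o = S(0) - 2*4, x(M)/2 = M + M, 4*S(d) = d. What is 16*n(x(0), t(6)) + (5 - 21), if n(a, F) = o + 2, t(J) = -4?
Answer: -112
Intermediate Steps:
S(d) = d/4
x(M) = 4*M (x(M) = 2*(M + M) = 2*(2*M) = 4*M)
o = -8 (o = (1/4)*0 - 2*4 = 0 - 8 = -8)
n(a, F) = -6 (n(a, F) = -8 + 2 = -6)
16*n(x(0), t(6)) + (5 - 21) = 16*(-6) + (5 - 21) = -96 - 16 = -112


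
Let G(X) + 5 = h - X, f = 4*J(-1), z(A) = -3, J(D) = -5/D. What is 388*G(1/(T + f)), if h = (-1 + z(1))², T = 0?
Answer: 21243/5 ≈ 4248.6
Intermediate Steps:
f = 20 (f = 4*(-5/(-1)) = 4*(-5*(-1)) = 4*5 = 20)
h = 16 (h = (-1 - 3)² = (-4)² = 16)
G(X) = 11 - X (G(X) = -5 + (16 - X) = 11 - X)
388*G(1/(T + f)) = 388*(11 - 1/(0 + 20)) = 388*(11 - 1/20) = 388*(219/20) = 21243/5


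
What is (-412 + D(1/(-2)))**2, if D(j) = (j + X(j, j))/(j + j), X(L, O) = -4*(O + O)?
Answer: 690561/4 ≈ 1.7264e+5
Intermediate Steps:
X(L, O) = -8*O
D(j) = -7/2 (D(j) = (j - 8*j)/(j + j) = (-7*j)/((2*j)) = (-7*j)*(1/(2*j)) = -7/2)
(-412 + D(1/(-2)))**2 = (-412 - 7/2)**2 = (-831/2)**2 = 690561/4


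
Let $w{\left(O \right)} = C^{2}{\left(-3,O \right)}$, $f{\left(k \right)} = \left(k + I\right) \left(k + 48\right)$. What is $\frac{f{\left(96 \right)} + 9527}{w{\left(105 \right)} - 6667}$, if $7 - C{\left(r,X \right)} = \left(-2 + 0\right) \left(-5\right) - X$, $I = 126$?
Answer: $\frac{41495}{3737} \approx 11.104$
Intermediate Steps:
$C{\left(r,X \right)} = -3 + X$ ($C{\left(r,X \right)} = 7 - \left(\left(-2 + 0\right) \left(-5\right) - X\right) = 7 - \left(\left(-2\right) \left(-5\right) - X\right) = 7 - \left(10 - X\right) = 7 + \left(-10 + X\right) = -3 + X$)
$f{\left(k \right)} = \left(48 + k\right) \left(126 + k\right)$ ($f{\left(k \right)} = \left(k + 126\right) \left(k + 48\right) = \left(126 + k\right) \left(48 + k\right) = \left(48 + k\right) \left(126 + k\right)$)
$w{\left(O \right)} = \left(-3 + O\right)^{2}$
$\frac{f{\left(96 \right)} + 9527}{w{\left(105 \right)} - 6667} = \frac{\left(6048 + 96^{2} + 174 \cdot 96\right) + 9527}{\left(-3 + 105\right)^{2} - 6667} = \frac{\left(6048 + 9216 + 16704\right) + 9527}{102^{2} - 6667} = \frac{31968 + 9527}{10404 - 6667} = \frac{41495}{3737}$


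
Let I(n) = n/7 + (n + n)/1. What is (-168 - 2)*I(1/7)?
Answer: -2550/49 ≈ -52.041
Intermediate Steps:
I(n) = 15*n/7 (I(n) = n*(1/7) + (2*n)*1 = n/7 + 2*n = 15*n/7)
(-168 - 2)*I(1/7) = (-168 - 2)*((15/7)/7) = -2550/(7*7) = -170*15/49 = -2550/49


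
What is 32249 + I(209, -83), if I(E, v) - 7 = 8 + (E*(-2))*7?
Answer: 29338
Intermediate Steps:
I(E, v) = 15 - 14*E (I(E, v) = 7 + (8 + (E*(-2))*7) = 7 + (8 - 2*E*7) = 7 + (8 - 14*E) = 15 - 14*E)
32249 + I(209, -83) = 32249 + (15 - 14*209) = 32249 + (15 - 2926) = 32249 - 2911 = 29338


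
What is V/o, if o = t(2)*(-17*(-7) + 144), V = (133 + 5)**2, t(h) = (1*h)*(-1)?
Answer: -9522/263 ≈ -36.205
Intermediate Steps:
t(h) = -h (t(h) = h*(-1) = -h)
V = 19044 (V = 138**2 = 19044)
o = -526 (o = (-1*2)*(-17*(-7) + 144) = -2*(119 + 144) = -2*263 = -526)
V/o = 19044/(-526) = 19044*(-1/526) = -9522/263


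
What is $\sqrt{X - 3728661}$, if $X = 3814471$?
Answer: $\sqrt{85810} \approx 292.93$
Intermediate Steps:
$\sqrt{X - 3728661} = \sqrt{3814471 - 3728661} = \sqrt{85810}$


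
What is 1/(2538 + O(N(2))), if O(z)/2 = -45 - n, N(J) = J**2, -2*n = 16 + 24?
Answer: 1/2488 ≈ 0.00040193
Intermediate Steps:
n = -20 (n = -(16 + 24)/2 = -1/2*40 = -20)
O(z) = -50 (O(z) = 2*(-45 - 1*(-20)) = 2*(-45 + 20) = 2*(-25) = -50)
1/(2538 + O(N(2))) = 1/(2538 - 50) = 1/2488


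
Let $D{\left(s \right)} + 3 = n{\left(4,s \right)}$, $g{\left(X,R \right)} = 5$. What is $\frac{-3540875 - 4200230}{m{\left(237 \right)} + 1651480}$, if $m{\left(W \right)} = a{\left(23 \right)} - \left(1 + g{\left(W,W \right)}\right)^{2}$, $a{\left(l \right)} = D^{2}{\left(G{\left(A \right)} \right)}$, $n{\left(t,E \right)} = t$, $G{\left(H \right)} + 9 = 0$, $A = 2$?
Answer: $- \frac{1548221}{330289} \approx -4.6875$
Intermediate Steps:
$G{\left(H \right)} = -9$ ($G{\left(H \right)} = -9 + 0 = -9$)
$D{\left(s \right)} = 1$ ($D{\left(s \right)} = -3 + 4 = 1$)
$a{\left(l \right)} = 1$ ($a{\left(l \right)} = 1^{2} = 1$)
$m{\left(W \right)} = -35$ ($m{\left(W \right)} = 1 - \left(1 + 5\right)^{2} = 1 - 6^{2} = 1 - 36 = -35$)
$\frac{-3540875 - 4200230}{m{\left(237 \right)} + 1651480} = \frac{-3540875 - 4200230}{-35 + 1651480} = - \frac{7741105}{1651445} = \left(-7741105\right) \frac{1}{1651445} = - \frac{1548221}{330289}$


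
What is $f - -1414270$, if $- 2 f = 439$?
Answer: $\frac{2828101}{2} \approx 1.4141 \cdot 10^{6}$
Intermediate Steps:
$f = - \frac{439}{2}$ ($f = \left(- \frac{1}{2}\right) 439 = - \frac{439}{2} \approx -219.5$)
$f - -1414270 = - \frac{439}{2} - -1414270 = - \frac{439}{2} + 1414270 = \frac{2828101}{2}$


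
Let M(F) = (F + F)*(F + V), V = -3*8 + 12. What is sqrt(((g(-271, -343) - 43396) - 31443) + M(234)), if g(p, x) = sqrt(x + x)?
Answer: sqrt(29057 + 7*I*sqrt(14)) ≈ 170.46 + 0.0768*I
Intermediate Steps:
V = -12 (V = -24 + 12 = -12)
g(p, x) = sqrt(2)*sqrt(x) (g(p, x) = sqrt(2*x) = sqrt(2)*sqrt(x))
M(F) = 2*F*(-12 + F) (M(F) = (F + F)*(F - 12) = (2*F)*(-12 + F) = 2*F*(-12 + F))
sqrt(((g(-271, -343) - 43396) - 31443) + M(234)) = sqrt(((sqrt(2)*sqrt(-343) - 43396) - 31443) + 2*234*(-12 + 234)) = sqrt(((sqrt(2)*(7*I*sqrt(7)) - 43396) - 31443) + 2*234*222) = sqrt(((7*I*sqrt(14) - 43396) - 31443) + 103896) = sqrt(((-43396 + 7*I*sqrt(14)) - 31443) + 103896) = sqrt((-74839 + 7*I*sqrt(14)) + 103896) = sqrt(29057 + 7*I*sqrt(14))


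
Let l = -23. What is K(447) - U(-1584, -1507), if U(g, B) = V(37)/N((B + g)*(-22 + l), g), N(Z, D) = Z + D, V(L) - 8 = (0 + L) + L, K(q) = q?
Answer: 61467335/137511 ≈ 447.00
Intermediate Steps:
V(L) = 8 + 2*L (V(L) = 8 + ((0 + L) + L) = 8 + (L + L) = 8 + 2*L)
N(Z, D) = D + Z
U(g, B) = 82/(-45*B - 44*g) (U(g, B) = (8 + 2*37)/(g + (B + g)*(-22 - 23)) = (8 + 74)/(g + (B + g)*(-45)) = 82/(g + (-45*B - 45*g)) = 82/(-45*B - 44*g))
K(447) - U(-1584, -1507) = 447 - 82/(-45*(-1507) - 44*(-1584)) = 447 - 82/(67815 + 69696) = 447 - 82/137511 = 61467335/137511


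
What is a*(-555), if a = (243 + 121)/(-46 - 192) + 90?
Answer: -834720/17 ≈ -49101.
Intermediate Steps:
a = 1504/17 (a = 364/(-238) + 90 = 364*(-1/238) + 90 = -26/17 + 90 = 1504/17 ≈ 88.471)
a*(-555) = (1504/17)*(-555) = -834720/17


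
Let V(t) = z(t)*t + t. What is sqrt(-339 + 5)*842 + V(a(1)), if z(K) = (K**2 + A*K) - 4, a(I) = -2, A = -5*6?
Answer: -122 + 842*I*sqrt(334) ≈ -122.0 + 15388.0*I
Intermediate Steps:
A = -30
z(K) = -4 + K**2 - 30*K (z(K) = (K**2 - 30*K) - 4 = -4 + K**2 - 30*K)
V(t) = t + t*(-4 + t**2 - 30*t) (V(t) = (-4 + t**2 - 30*t)*t + t = t*(-4 + t**2 - 30*t) + t = t + t*(-4 + t**2 - 30*t))
sqrt(-339 + 5)*842 + V(a(1)) = sqrt(-339 + 5)*842 - 2*(-3 + (-2)**2 - 30*(-2)) = sqrt(-334)*842 - 2*(-3 + 4 + 60) = (I*sqrt(334))*842 - 2*61 = 842*I*sqrt(334) - 122 = -122 + 842*I*sqrt(334)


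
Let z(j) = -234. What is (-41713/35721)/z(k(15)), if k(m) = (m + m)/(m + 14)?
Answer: 5959/1194102 ≈ 0.0049904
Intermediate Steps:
k(m) = 2*m/(14 + m) (k(m) = (2*m)/(14 + m) = 2*m/(14 + m))
(-41713/35721)/z(k(15)) = -41713/35721/(-234) = -41713*1/35721*(-1/234) = -5959/5103*(-1/234) = 5959/1194102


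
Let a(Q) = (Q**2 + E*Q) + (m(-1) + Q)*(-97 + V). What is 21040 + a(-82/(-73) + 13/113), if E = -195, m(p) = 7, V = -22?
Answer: 1348651138442/68046001 ≈ 19820.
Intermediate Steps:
a(Q) = -833 + Q**2 - 314*Q (a(Q) = (Q**2 - 195*Q) + (7 + Q)*(-97 - 22) = (Q**2 - 195*Q) + (7 + Q)*(-119) = (Q**2 - 195*Q) + (-833 - 119*Q) = -833 + Q**2 - 314*Q)
21040 + a(-82/(-73) + 13/113) = 21040 + (-833 + (-82/(-73) + 13/113)**2 - 314*(-82/(-73) + 13/113)) = 21040 + (-833 + (-82*(-1/73) + 13*(1/113))**2 - 314*(-82*(-1/73) + 13*(1/113))) = 21040 + (-833 + (82/73 + 13/113)**2 - 314*(82/73 + 13/113)) = 21040 + (-833 + (10215/8249)**2 - 314*10215/8249) = 21040 + (-833 + 104346225/68046001 - 3207510/8249) = 21040 - 83036722598/68046001 = 1348651138442/68046001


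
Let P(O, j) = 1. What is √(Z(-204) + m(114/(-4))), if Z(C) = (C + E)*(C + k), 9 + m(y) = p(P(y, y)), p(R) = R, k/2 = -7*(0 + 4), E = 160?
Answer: 2*√2858 ≈ 106.92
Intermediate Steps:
k = -56 (k = 2*(-7*(0 + 4)) = 2*(-7*4) = 2*(-28) = -56)
m(y) = -8 (m(y) = -9 + 1 = -8)
Z(C) = (-56 + C)*(160 + C) (Z(C) = (C + 160)*(C - 56) = (160 + C)*(-56 + C) = (-56 + C)*(160 + C))
√(Z(-204) + m(114/(-4))) = √((-8960 + (-204)² + 104*(-204)) - 8) = √((-8960 + 41616 - 21216) - 8) = √(11440 - 8) = √11432 = 2*√2858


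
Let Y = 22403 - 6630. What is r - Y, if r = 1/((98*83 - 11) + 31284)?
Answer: -621566610/39407 ≈ -15773.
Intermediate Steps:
r = 1/39407 (r = 1/((8134 - 11) + 31284) = 1/(8123 + 31284) = 1/39407 ≈ 2.5376e-5)
Y = 15773
r - Y = 1/39407 - 1*15773 = 1/39407 - 15773 = -621566610/39407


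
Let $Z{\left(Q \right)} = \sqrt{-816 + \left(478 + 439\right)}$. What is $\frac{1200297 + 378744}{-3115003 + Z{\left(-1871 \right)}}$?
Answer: $- \frac{4918717452123}{9703243689908} - \frac{1579041 \sqrt{101}}{9703243689908} \approx -0.50692$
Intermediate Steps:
$Z{\left(Q \right)} = \sqrt{101}$ ($Z{\left(Q \right)} = \sqrt{-816 + 917} = \sqrt{101}$)
$\frac{1200297 + 378744}{-3115003 + Z{\left(-1871 \right)}} = \frac{1200297 + 378744}{-3115003 + \sqrt{101}} = \frac{1579041}{-3115003 + \sqrt{101}}$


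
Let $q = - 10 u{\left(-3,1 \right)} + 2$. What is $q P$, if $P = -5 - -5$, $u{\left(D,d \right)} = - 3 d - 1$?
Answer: $0$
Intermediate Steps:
$u{\left(D,d \right)} = -1 - 3 d$
$q = 42$ ($q = - 10 \left(-1 - 3\right) + 2 = \left(-10\right) \left(-4\right) + 2 = 40 + 2 = 42$)
$P = 0$ ($P = -5 + 5 = 0$)
$q P = 42 \cdot 0 = 0$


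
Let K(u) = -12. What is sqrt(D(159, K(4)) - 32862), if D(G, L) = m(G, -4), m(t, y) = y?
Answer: I*sqrt(32866) ≈ 181.29*I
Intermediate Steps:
D(G, L) = -4
sqrt(D(159, K(4)) - 32862) = sqrt(-4 - 32862) = sqrt(-32866) = I*sqrt(32866)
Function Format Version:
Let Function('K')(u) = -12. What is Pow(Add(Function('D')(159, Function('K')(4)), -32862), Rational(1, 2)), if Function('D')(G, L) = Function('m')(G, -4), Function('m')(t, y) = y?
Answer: Mul(I, Pow(32866, Rational(1, 2))) ≈ Mul(181.29, I)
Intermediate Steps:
Function('D')(G, L) = -4
Pow(Add(Function('D')(159, Function('K')(4)), -32862), Rational(1, 2)) = Pow(Add(-4, -32862), Rational(1, 2)) = Pow(-32866, Rational(1, 2)) = Mul(I, Pow(32866, Rational(1, 2)))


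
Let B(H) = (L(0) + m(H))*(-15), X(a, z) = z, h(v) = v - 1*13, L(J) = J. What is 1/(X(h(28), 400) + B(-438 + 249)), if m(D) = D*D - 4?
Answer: -1/535355 ≈ -1.8679e-6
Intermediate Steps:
h(v) = -13 + v (h(v) = v - 13 = -13 + v)
m(D) = -4 + D² (m(D) = D² - 4 = -4 + D²)
B(H) = 60 - 15*H² (B(H) = (0 + (-4 + H²))*(-15) = (-4 + H²)*(-15) = 60 - 15*H²)
1/(X(h(28), 400) + B(-438 + 249)) = 1/(400 + (60 - 15*(-438 + 249)²)) = 1/(400 + (60 - 15*(-189)²)) = 1/(400 + (60 - 15*35721)) = 1/(400 + (60 - 535815)) = 1/(400 - 535755) = 1/(-535355) = -1/535355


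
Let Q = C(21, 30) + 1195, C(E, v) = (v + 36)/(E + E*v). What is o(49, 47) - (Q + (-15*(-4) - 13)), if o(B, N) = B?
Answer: -258903/217 ≈ -1193.1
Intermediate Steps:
C(E, v) = (36 + v)/(E + E*v)
Q = 259337/217 (Q = (36 + 30)/(21*(1 + 30)) + 1195 = (1/21)*66/31 + 1195 = (1/21)*(1/31)*66 + 1195 = 22/217 + 1195 = 259337/217 ≈ 1195.1)
o(49, 47) - (Q + (-15*(-4) - 13)) = 49 - (259337/217 + (-15*(-4) - 13)) = 49 - (259337/217 + (60 - 13)) = 49 - (259337/217 + 47) = 49 - 1*269536/217 = 49 - 269536/217 = -258903/217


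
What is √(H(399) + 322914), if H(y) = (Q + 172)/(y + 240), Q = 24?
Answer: √14650299182/213 ≈ 568.26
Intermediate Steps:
H(y) = 196/(240 + y) (H(y) = (24 + 172)/(y + 240) = 196/(240 + y))
√(H(399) + 322914) = √(196/(240 + 399) + 322914) = √(196/639 + 322914) = √(206342242/639) = √14650299182/213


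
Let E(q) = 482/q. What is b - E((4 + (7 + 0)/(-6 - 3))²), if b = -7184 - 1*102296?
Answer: -92111722/841 ≈ -1.0953e+5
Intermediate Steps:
b = -109480 (b = -7184 - 102296 = -109480)
b - E((4 + (7 + 0)/(-6 - 3))²) = -109480 - 482/((4 + (7 + 0)/(-6 - 3))²) = -109480 - 482/((4 + 7/(-9))²) = -109480 - 482/((4 + 7*(-⅑))²) = -109480 - 482/((4 - 7/9)²) = -109480 - 482/((29/9)²) = -109480 - 482/841/81 = -109480 - 482*81/841 = -109480 - 1*39042/841 = -109480 - 39042/841 = -92111722/841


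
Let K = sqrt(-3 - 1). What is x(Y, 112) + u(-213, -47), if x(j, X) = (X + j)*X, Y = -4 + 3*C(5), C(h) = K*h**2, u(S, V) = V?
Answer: 12049 + 16800*I ≈ 12049.0 + 16800.0*I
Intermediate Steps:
K = 2*I (K = sqrt(-4) = 2*I ≈ 2.0*I)
C(h) = 2*I*h**2 (C(h) = (2*I)*h**2 = 2*I*h**2)
Y = -4 + 150*I (Y = -4 + 3*(2*I*5**2) = -4 + 3*(2*I*25) = -4 + 3*(50*I) = -4 + 150*I ≈ -4.0 + 150.0*I)
x(j, X) = X*(X + j)
x(Y, 112) + u(-213, -47) = 112*(112 + (-4 + 150*I)) - 47 = 112*(108 + 150*I) - 47 = (12096 + 16800*I) - 47 = 12049 + 16800*I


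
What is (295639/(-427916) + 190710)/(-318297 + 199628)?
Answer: -81607564721/50780363804 ≈ -1.6071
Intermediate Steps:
(295639/(-427916) + 190710)/(-318297 + 199628) = (295639*(-1/427916) + 190710)/(-118669) = (-295639/427916 + 190710)*(-1/118669) = (81607564721/427916)*(-1/118669) = -81607564721/50780363804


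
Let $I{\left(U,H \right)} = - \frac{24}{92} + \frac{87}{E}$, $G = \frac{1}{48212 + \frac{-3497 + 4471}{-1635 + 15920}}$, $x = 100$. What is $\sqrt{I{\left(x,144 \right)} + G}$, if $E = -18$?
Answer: $\frac{i \sqrt{35505828842672053039}}{2640052677} \approx 2.257 i$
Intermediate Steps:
$G = \frac{14285}{688709394}$ ($G = \frac{1}{48212 + \frac{974}{14285}} = \frac{1}{\frac{688709394}{14285}} = \frac{14285}{688709394} \approx 2.0742 \cdot 10^{-5}$)
$I{\left(U,H \right)} = - \frac{703}{138}$ ($I{\left(U,H \right)} = - \frac{24}{92} + \frac{87}{-18} = \left(-24\right) \frac{1}{92} + 87 \left(- \frac{1}{18}\right) = - \frac{6}{23} - \frac{29}{6} = - \frac{703}{138}$)
$\sqrt{I{\left(x,144 \right)} + G} = \sqrt{- \frac{703}{138} + \frac{14285}{688709394}} = \sqrt{- \frac{40346727721}{7920158031}} = \frac{i \sqrt{35505828842672053039}}{2640052677}$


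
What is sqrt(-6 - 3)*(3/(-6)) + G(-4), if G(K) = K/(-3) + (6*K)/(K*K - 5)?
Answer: -28/33 - 3*I/2 ≈ -0.84848 - 1.5*I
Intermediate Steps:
G(K) = -K/3 + 6*K/(-5 + K**2) (G(K) = K*(-1/3) + (6*K)/(K**2 - 5) = -K/3 + (6*K)/(-5 + K**2) = -K/3 + 6*K/(-5 + K**2))
sqrt(-6 - 3)*(3/(-6)) + G(-4) = sqrt(-6 - 3)*(3/(-6)) + (1/3)*(-4)*(23 - 1*(-4)**2)/(-5 + (-4)**2) = sqrt(-9)*(3*(-1/6)) + (1/3)*(-4)*(23 - 1*16)/(-5 + 16) = (3*I)*(-1/2) + (1/3)*(-4)*(23 - 16)/11 = -3*I/2 + (1/3)*(-4)*(1/11)*7 = -3*I/2 - 28/33 = -28/33 - 3*I/2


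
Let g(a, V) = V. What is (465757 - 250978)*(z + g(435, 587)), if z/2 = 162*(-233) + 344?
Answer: -15940253043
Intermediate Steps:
z = -74804 (z = 2*(162*(-233) + 344) = 2*(-37746 + 344) = 2*(-37402) = -74804)
(465757 - 250978)*(z + g(435, 587)) = (465757 - 250978)*(-74804 + 587) = 214779*(-74217) = -15940253043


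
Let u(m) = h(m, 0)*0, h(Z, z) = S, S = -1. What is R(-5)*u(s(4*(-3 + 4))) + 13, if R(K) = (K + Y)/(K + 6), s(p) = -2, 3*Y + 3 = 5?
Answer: 13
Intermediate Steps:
Y = ⅔ (Y = -1 + (⅓)*5 = -1 + 5/3 = ⅔ ≈ 0.66667)
h(Z, z) = -1
R(K) = (⅔ + K)/(6 + K) (R(K) = (K + ⅔)/(K + 6) = (⅔ + K)/(6 + K))
u(m) = 0 (u(m) = -1*0 = 0)
R(-5)*u(s(4*(-3 + 4))) + 13 = ((⅔ - 5)/(6 - 5))*0 + 13 = (-13/3/1)*0 + 13 = (1*(-13/3))*0 + 13 = -13/3*0 + 13 = 0 + 13 = 13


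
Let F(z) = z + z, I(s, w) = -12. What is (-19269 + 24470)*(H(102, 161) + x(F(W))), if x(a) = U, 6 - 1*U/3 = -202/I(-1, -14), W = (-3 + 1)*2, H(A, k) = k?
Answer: 1336657/2 ≈ 6.6833e+5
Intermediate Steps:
W = -4 (W = -2*2 = -4)
F(z) = 2*z
U = -65/2 (U = 18 - (-606)/(-12) = 18 - (-606)*(-1)/12 = 18 - 3*101/6 = 18 - 101/2 = -65/2 ≈ -32.500)
x(a) = -65/2
(-19269 + 24470)*(H(102, 161) + x(F(W))) = (-19269 + 24470)*(161 - 65/2) = 5201*(257/2) = 1336657/2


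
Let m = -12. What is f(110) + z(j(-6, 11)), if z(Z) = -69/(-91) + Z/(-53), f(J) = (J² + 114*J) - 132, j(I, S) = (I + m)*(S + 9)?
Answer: 118238501/4823 ≈ 24516.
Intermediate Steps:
j(I, S) = (-12 + I)*(9 + S) (j(I, S) = (I - 12)*(S + 9) = (-12 + I)*(9 + S))
f(J) = -132 + J² + 114*J
z(Z) = 69/91 - Z/53 (z(Z) = -69*(-1/91) + Z*(-1/53) = 69/91 - Z/53)
f(110) + z(j(-6, 11)) = (-132 + 110² + 114*110) + (69/91 - (-108 - 12*11 + 9*(-6) - 6*11)/53) = (-132 + 12100 + 12540) + (69/91 - (-108 - 132 - 54 - 66)/53) = 24508 + (69/91 - 1/53*(-360)) = 24508 + (69/91 + 360/53) = 24508 + 36417/4823 = 118238501/4823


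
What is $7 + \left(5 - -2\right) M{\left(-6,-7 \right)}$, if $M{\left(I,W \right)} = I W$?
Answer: $301$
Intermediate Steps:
$7 + \left(5 - -2\right) M{\left(-6,-7 \right)} = 7 + \left(5 - -2\right) \left(\left(-6\right) \left(-7\right)\right) = 7 + \left(5 + 2\right) 42 = 7 + 7 \cdot 42 = 7 + 294 = 301$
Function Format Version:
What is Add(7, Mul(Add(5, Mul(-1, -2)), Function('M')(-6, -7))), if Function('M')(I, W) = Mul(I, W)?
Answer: 301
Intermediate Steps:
Add(7, Mul(Add(5, Mul(-1, -2)), Function('M')(-6, -7))) = Add(7, Mul(Add(5, Mul(-1, -2)), Mul(-6, -7))) = Add(7, Mul(Add(5, 2), 42)) = Add(7, Mul(7, 42)) = Add(7, 294) = 301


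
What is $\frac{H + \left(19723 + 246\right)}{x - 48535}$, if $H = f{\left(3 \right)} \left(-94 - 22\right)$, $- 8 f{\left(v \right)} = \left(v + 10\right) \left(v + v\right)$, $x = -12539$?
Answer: $- \frac{10550}{30537} \approx -0.34548$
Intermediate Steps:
$f{\left(v \right)} = - \frac{v \left(10 + v\right)}{4}$ ($f{\left(v \right)} = - \frac{\left(v + 10\right) \left(v + v\right)}{8} = - \frac{\left(10 + v\right) 2 v}{8} = - \frac{2 v \left(10 + v\right)}{8} = - \frac{v \left(10 + v\right)}{4}$)
$H = 1131$ ($H = \left(- \frac{1}{4}\right) 3 \left(10 + 3\right) \left(-94 - 22\right) = \left(- \frac{1}{4}\right) 3 \cdot 13 \left(-116\right) = \left(- \frac{39}{4}\right) \left(-116\right) = 1131$)
$\frac{H + \left(19723 + 246\right)}{x - 48535} = \frac{1131 + \left(19723 + 246\right)}{-12539 - 48535} = \frac{1131 + 19969}{-12539 - 48535} = \frac{21100}{-61074} = 21100 \left(- \frac{1}{61074}\right) = - \frac{10550}{30537}$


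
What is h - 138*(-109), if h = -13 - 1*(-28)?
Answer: 15057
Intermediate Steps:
h = 15 (h = -13 + 28 = 15)
h - 138*(-109) = 15 - 138*(-109) = 15 + 15042 = 15057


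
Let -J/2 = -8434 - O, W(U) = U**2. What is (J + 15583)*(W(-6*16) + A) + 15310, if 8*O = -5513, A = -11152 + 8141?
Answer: 771286895/4 ≈ 1.9282e+8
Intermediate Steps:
A = -3011
O = -5513/8 (O = (1/8)*(-5513) = -5513/8 ≈ -689.13)
J = 61959/4 (J = -2*(-8434 - 1*(-5513/8)) = -2*(-8434 + 5513/8) = -2*(-61959/8) = 61959/4 ≈ 15490.)
(J + 15583)*(W(-6*16) + A) + 15310 = (61959/4 + 15583)*((-6*16)**2 - 3011) + 15310 = 124291*((-96)**2 - 3011)/4 + 15310 = 124291*(9216 - 3011)/4 + 15310 = (124291/4)*6205 + 15310 = 771225655/4 + 15310 = 771286895/4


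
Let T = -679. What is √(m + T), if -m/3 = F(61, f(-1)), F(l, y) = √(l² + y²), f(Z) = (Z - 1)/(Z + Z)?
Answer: √(-679 - 3*√3722) ≈ 29.36*I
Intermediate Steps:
f(Z) = (-1 + Z)/(2*Z) (f(Z) = (-1 + Z)/((2*Z)) = (-1 + Z)*(1/(2*Z)) = (-1 + Z)/(2*Z))
m = -3*√3722 (m = -3*√(61² + ((½)*(-1 - 1)/(-1))²) = -3*√(3721 + ((½)*(-1)*(-2))²) = -3*√(3721 + 1²) = -3*√(3721 + 1) = -3*√3722 ≈ -183.02)
√(m + T) = √(-3*√3722 - 679) = √(-679 - 3*√3722)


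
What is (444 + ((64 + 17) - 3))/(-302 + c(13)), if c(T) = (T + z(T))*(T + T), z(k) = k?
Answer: 261/187 ≈ 1.3957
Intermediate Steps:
c(T) = 4*T**2 (c(T) = (T + T)*(T + T) = (2*T)*(2*T) = 4*T**2)
(444 + ((64 + 17) - 3))/(-302 + c(13)) = (444 + ((64 + 17) - 3))/(-302 + 4*13**2) = (444 + (81 - 3))/(-302 + 4*169) = (444 + 78)/(-302 + 676) = 522/374 = 522*(1/374) = 261/187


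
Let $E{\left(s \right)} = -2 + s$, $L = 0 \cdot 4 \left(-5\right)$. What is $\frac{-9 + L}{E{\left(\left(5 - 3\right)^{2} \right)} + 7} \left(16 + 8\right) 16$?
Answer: $-384$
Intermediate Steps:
$L = 0$ ($L = 0 \left(-5\right) = 0$)
$\frac{-9 + L}{E{\left(\left(5 - 3\right)^{2} \right)} + 7} \left(16 + 8\right) 16 = \frac{-9 + 0}{\left(-2 + \left(5 - 3\right)^{2}\right) + 7} \left(16 + 8\right) 16 = - \frac{9}{\left(-2 + 2^{2}\right) + 7} \cdot 24 \cdot 16 = - \frac{9}{\left(-2 + 4\right) + 7} \cdot 24 \cdot 16 = - \frac{9}{2 + 7} \cdot 24 \cdot 16 = - \frac{9}{9} \cdot 24 \cdot 16 = \left(-9\right) \frac{1}{9} \cdot 24 \cdot 16 = \left(-1\right) 24 \cdot 16 = \left(-24\right) 16 = -384$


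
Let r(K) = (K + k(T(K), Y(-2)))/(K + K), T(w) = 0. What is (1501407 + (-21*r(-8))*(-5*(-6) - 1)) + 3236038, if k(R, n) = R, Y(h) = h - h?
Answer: 9474281/2 ≈ 4.7371e+6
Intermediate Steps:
Y(h) = 0
r(K) = ½ (r(K) = (K + 0)/(K + K) = K/((2*K)) = K*(1/(2*K)) = ½)
(1501407 + (-21*r(-8))*(-5*(-6) - 1)) + 3236038 = (1501407 + (-21*½)*(-5*(-6) - 1)) + 3236038 = (1501407 - 21*(30 - 1)/2) + 3236038 = (1501407 - 21/2*29) + 3236038 = (1501407 - 609/2) + 3236038 = 3002205/2 + 3236038 = 9474281/2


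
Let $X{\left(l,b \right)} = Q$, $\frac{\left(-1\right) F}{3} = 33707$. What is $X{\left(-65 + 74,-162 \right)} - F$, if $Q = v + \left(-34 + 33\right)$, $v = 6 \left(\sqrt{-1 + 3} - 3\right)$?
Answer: $101102 + 6 \sqrt{2} \approx 1.0111 \cdot 10^{5}$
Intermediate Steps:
$F = -101121$ ($F = \left(-3\right) 33707 = -101121$)
$v = -18 + 6 \sqrt{2}$ ($v = 6 \left(\sqrt{2} - 3\right) = 6 \left(-3 + \sqrt{2}\right) = -18 + 6 \sqrt{2} \approx -9.5147$)
$Q = -19 + 6 \sqrt{2}$ ($Q = \left(-18 + 6 \sqrt{2}\right) + \left(-34 + 33\right) = \left(-18 + 6 \sqrt{2}\right) - 1 = -19 + 6 \sqrt{2} \approx -10.515$)
$X{\left(l,b \right)} = -19 + 6 \sqrt{2}$
$X{\left(-65 + 74,-162 \right)} - F = \left(-19 + 6 \sqrt{2}\right) - -101121 = \left(-19 + 6 \sqrt{2}\right) + 101121 = 101102 + 6 \sqrt{2}$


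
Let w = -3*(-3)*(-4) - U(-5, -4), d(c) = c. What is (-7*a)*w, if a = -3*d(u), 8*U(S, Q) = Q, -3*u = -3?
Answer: -1491/2 ≈ -745.50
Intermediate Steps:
u = 1 (u = -1/3*(-3) = 1)
U(S, Q) = Q/8
a = -3 (a = -3*1 = -3)
w = -71/2 (w = -3*(-3)*(-4) - (-4)/8 = 9*(-4) - 1*(-1/2) = -36 + 1/2 = -71/2 ≈ -35.500)
(-7*a)*w = -7*(-3)*(-71/2) = 21*(-71/2) = -1491/2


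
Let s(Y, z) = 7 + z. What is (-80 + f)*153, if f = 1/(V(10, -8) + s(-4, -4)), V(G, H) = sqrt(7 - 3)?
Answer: -61047/5 ≈ -12209.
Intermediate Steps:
V(G, H) = 2 (V(G, H) = sqrt(4) = 2)
f = 1/5 (f = 1/(2 + (7 - 4)) = 1/(2 + 3) = 1/5 ≈ 0.20000)
(-80 + f)*153 = (-80 + 1/5)*153 = -399/5*153 = -61047/5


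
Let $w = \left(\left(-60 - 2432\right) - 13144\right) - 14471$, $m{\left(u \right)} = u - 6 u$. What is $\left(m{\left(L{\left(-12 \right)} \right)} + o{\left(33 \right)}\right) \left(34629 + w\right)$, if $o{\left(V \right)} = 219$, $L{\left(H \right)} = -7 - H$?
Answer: $877268$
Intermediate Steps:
$m{\left(u \right)} = - 5 u$
$w = -30107$ ($w = \left(\left(-60 - 2432\right) - 13144\right) - 14471 = \left(-2492 - 13144\right) - 14471 = -15636 - 14471 = -30107$)
$\left(m{\left(L{\left(-12 \right)} \right)} + o{\left(33 \right)}\right) \left(34629 + w\right) = \left(- 5 \left(-7 - -12\right) + 219\right) \left(34629 - 30107\right) = \left(- 5 \left(-7 + 12\right) + 219\right) 4522 = \left(\left(-5\right) 5 + 219\right) 4522 = \left(-25 + 219\right) 4522 = 194 \cdot 4522 = 877268$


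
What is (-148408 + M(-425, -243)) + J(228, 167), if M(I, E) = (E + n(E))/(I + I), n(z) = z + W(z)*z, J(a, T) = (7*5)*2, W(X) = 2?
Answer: -63043164/425 ≈ -1.4834e+5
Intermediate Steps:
J(a, T) = 70 (J(a, T) = 35*2 = 70)
n(z) = 3*z (n(z) = z + 2*z = 3*z)
M(I, E) = 2*E/I (M(I, E) = (E + 3*E)/(I + I) = (4*E)/((2*I)) = (4*E)*(1/(2*I)) = 2*E/I)
(-148408 + M(-425, -243)) + J(228, 167) = (-148408 + 2*(-243)/(-425)) + 70 = (-148408 + 2*(-243)*(-1/425)) + 70 = (-148408 + 486/425) + 70 = -63072914/425 + 70 = -63043164/425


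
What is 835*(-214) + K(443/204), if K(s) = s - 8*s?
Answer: -36455861/204 ≈ -1.7871e+5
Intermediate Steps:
K(s) = -7*s
835*(-214) + K(443/204) = 835*(-214) - 3101/204 = -178690 - 3101/204 = -36455861/204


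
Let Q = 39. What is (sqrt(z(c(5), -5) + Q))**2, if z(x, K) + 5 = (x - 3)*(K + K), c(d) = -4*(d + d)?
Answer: 464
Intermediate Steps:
c(d) = -8*d
z(x, K) = -5 + 2*K*(-3 + x) (z(x, K) = -5 + (x - 3)*(K + K) = -5 + (-3 + x)*(2*K) = -5 + 2*K*(-3 + x))
(sqrt(z(c(5), -5) + Q))**2 = (sqrt((-5 - 6*(-5) + 2*(-5)*(-8*5)) + 39))**2 = (sqrt((-5 + 30 + 2*(-5)*(-40)) + 39))**2 = (sqrt((-5 + 30 + 400) + 39))**2 = (sqrt(425 + 39))**2 = (sqrt(464))**2 = (4*sqrt(29))**2 = 464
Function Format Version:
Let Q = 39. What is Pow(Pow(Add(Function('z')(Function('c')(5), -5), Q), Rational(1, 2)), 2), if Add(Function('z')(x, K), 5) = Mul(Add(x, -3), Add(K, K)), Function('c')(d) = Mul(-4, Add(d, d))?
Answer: 464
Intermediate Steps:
Function('c')(d) = Mul(-8, d) (Function('c')(d) = Mul(-4, Mul(2, d)) = Mul(-8, d))
Function('z')(x, K) = Add(-5, Mul(2, K, Add(-3, x))) (Function('z')(x, K) = Add(-5, Mul(Add(x, -3), Add(K, K))) = Add(-5, Mul(Add(-3, x), Mul(2, K))) = Add(-5, Mul(2, K, Add(-3, x))))
Pow(Pow(Add(Function('z')(Function('c')(5), -5), Q), Rational(1, 2)), 2) = Pow(Pow(Add(Add(-5, Mul(-6, -5), Mul(2, -5, Mul(-8, 5))), 39), Rational(1, 2)), 2) = Pow(Pow(Add(Add(-5, 30, Mul(2, -5, -40)), 39), Rational(1, 2)), 2) = Pow(Pow(Add(Add(-5, 30, 400), 39), Rational(1, 2)), 2) = Pow(Pow(Add(425, 39), Rational(1, 2)), 2) = Pow(Pow(464, Rational(1, 2)), 2) = Pow(Mul(4, Pow(29, Rational(1, 2))), 2) = 464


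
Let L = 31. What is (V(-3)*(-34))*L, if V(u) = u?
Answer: 3162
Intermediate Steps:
(V(-3)*(-34))*L = -3*(-34)*31 = 102*31 = 3162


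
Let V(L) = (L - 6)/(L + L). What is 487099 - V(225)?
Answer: 73064777/150 ≈ 4.8710e+5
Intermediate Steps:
V(L) = (-6 + L)/(2*L) (V(L) = (-6 + L)/((2*L)) = (-6 + L)*(1/(2*L)) = (-6 + L)/(2*L))
487099 - V(225) = 487099 - (-6 + 225)/(2*225) = 487099 - 219/(2*225) = 487099 - 1*73/150 = 487099 - 73/150 = 73064777/150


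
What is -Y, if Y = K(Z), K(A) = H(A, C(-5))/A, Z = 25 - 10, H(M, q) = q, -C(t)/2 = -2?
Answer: -4/15 ≈ -0.26667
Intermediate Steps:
C(t) = 4 (C(t) = -2*(-2) = 4)
Z = 15
K(A) = 4/A
Y = 4/15 ≈ 0.26667
-Y = -1*4/15 = -4/15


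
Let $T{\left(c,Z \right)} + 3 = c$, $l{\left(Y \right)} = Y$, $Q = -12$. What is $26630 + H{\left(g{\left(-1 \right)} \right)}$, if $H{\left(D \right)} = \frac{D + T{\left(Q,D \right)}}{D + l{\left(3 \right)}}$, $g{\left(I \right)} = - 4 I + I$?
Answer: $26628$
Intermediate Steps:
$T{\left(c,Z \right)} = -3 + c$
$g{\left(I \right)} = - 3 I$
$H{\left(D \right)} = \frac{-15 + D}{3 + D}$ ($H{\left(D \right)} = \frac{D - 15}{D + 3} = \frac{D - 15}{3 + D} = \frac{-15 + D}{3 + D}$)
$26630 + H{\left(g{\left(-1 \right)} \right)} = 26630 + \frac{-15 - -3}{3 - -3} = 26630 + \frac{-15 + 3}{3 + 3} = 26630 + \frac{1}{6} \left(-12\right) = 26630 - 2 = 26628$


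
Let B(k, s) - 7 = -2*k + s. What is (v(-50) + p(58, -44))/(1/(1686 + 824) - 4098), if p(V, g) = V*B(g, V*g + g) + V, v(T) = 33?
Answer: 363867170/10285979 ≈ 35.375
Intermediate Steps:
B(k, s) = 7 + s - 2*k (B(k, s) = 7 + (-2*k + s) = 7 + (s - 2*k) = 7 + s - 2*k)
p(V, g) = V + V*(7 - g + V*g) (p(V, g) = V*(7 + (V*g + g) - 2*g) + V = V*(7 + (g + V*g) - 2*g) + V = V*(7 - g + V*g) + V = V + V*(7 - g + V*g))
(v(-50) + p(58, -44))/(1/(1686 + 824) - 4098) = (33 + 58*(8 - 1*(-44) + 58*(-44)))/(1/(1686 + 824) - 4098) = (33 + 58*(8 + 44 - 2552))/(1/2510 - 4098) = (33 + 58*(-2500))/(1/2510 - 4098) = (33 - 145000)/(-10285979/2510) = -144967*(-2510/10285979) = 363867170/10285979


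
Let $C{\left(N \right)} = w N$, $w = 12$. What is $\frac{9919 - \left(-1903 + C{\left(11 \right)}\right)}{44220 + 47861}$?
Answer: $\frac{11690}{92081} \approx 0.12695$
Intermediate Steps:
$C{\left(N \right)} = 12 N$
$\frac{9919 - \left(-1903 + C{\left(11 \right)}\right)}{44220 + 47861} = \frac{9919 + \left(1903 - 12 \cdot 11\right)}{44220 + 47861} = \frac{9919 + \left(1903 - 132\right)}{92081} = \left(9919 + \left(1903 - 132\right)\right) \frac{1}{92081} = \left(9919 + 1771\right) \frac{1}{92081} = 11690 \cdot \frac{1}{92081} = \frac{11690}{92081}$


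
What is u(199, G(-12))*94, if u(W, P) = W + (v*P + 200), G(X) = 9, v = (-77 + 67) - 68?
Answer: -28482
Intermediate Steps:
v = -78 (v = -10 - 68 = -78)
u(W, P) = 200 + W - 78*P (u(W, P) = W + (-78*P + 200) = W + (200 - 78*P) = 200 + W - 78*P)
u(199, G(-12))*94 = (200 + 199 - 78*9)*94 = (200 + 199 - 702)*94 = -303*94 = -28482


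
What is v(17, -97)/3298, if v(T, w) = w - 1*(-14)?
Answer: -83/3298 ≈ -0.025167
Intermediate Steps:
v(T, w) = 14 + w (v(T, w) = w + 14 = 14 + w)
v(17, -97)/3298 = (14 - 97)/3298 = -83*1/3298 = -83/3298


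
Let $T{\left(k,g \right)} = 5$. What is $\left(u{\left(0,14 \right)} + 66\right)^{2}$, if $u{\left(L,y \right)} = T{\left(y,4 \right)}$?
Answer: $5041$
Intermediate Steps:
$u{\left(L,y \right)} = 5$
$\left(u{\left(0,14 \right)} + 66\right)^{2} = \left(5 + 66\right)^{2} = 71^{2} = 5041$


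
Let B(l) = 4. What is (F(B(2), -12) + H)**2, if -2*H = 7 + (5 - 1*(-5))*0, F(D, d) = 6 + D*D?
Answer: 1369/4 ≈ 342.25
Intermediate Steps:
F(D, d) = 6 + D**2
H = -7/2 (H = -(7 + (5 - 1*(-5))*0)/2 = -(7 + (5 + 5)*0)/2 = -(7 + 10*0)/2 = -(7 + 0)/2 = -1/2*7 = -7/2 ≈ -3.5000)
(F(B(2), -12) + H)**2 = ((6 + 4**2) - 7/2)**2 = ((6 + 16) - 7/2)**2 = (22 - 7/2)**2 = (37/2)**2 = 1369/4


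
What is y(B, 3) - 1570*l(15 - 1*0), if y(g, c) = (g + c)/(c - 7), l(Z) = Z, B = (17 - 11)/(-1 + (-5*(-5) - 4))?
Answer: -942033/40 ≈ -23551.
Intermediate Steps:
B = 3/10 (B = 6/(-1 + (25 - 4)) = 6/(-1 + 21) = 6/20 = 6*(1/20) = 3/10 ≈ 0.30000)
y(g, c) = (c + g)/(-7 + c)
y(B, 3) - 1570*l(15 - 1*0) = (3 + 3/10)/(-7 + 3) - 1570*(15 - 1*0) = (33/10)/(-4) - 1570*(15 + 0) = -¼*33/10 - 1570*15 = -33/40 - 23550 = -942033/40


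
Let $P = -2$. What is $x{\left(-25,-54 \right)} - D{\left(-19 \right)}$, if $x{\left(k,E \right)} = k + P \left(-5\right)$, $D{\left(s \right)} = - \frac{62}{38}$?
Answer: $- \frac{254}{19} \approx -13.368$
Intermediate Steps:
$D{\left(s \right)} = - \frac{31}{19}$ ($D{\left(s \right)} = \left(-62\right) \frac{1}{38} = - \frac{31}{19}$)
$x{\left(k,E \right)} = 10 + k$ ($x{\left(k,E \right)} = k - -10 = k + 10 = 10 + k$)
$x{\left(-25,-54 \right)} - D{\left(-19 \right)} = \left(10 - 25\right) - - \frac{31}{19} = -15 + \frac{31}{19} = - \frac{254}{19}$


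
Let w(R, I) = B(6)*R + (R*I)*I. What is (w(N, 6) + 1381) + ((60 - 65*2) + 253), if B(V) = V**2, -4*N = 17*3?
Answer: 646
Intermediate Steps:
N = -51/4 (N = -17*3/4 = -1/4*51 = -51/4 ≈ -12.750)
w(R, I) = 36*R + R*I**2 (w(R, I) = 6**2*R + (R*I)*I = 36*R + (I*R)*I = 36*R + R*I**2)
(w(N, 6) + 1381) + ((60 - 65*2) + 253) = (-51*(36 + 6**2)/4 + 1381) + ((60 - 65*2) + 253) = (-51*(36 + 36)/4 + 1381) + ((60 - 130) + 253) = (-51/4*72 + 1381) + (-70 + 253) = (-918 + 1381) + 183 = 463 + 183 = 646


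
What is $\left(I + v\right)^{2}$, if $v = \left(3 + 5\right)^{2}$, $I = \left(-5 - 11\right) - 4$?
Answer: $1936$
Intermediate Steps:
$I = -20$ ($I = -16 - 4 = -20$)
$v = 64$ ($v = 8^{2} = 64$)
$\left(I + v\right)^{2} = \left(-20 + 64\right)^{2} = 44^{2} = 1936$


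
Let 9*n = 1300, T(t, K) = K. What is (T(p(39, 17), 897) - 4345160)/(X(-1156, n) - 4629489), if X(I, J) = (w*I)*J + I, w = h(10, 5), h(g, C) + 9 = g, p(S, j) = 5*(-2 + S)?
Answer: 39098367/43178605 ≈ 0.90550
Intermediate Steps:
p(S, j) = -10 + 5*S
h(g, C) = -9 + g
n = 1300/9 (n = (1/9)*1300 = 1300/9 ≈ 144.44)
w = 1 (w = -9 + 10 = 1)
X(I, J) = I + I*J (X(I, J) = (1*I)*J + I = I*J + I = I + I*J)
(T(p(39, 17), 897) - 4345160)/(X(-1156, n) - 4629489) = (897 - 4345160)/(-1156*(1 + 1300/9) - 4629489) = -4344263/(-1156*1309/9 - 4629489) = -4344263/(-1513204/9 - 4629489) = -4344263/(-43178605/9) = -4344263*(-9/43178605) = 39098367/43178605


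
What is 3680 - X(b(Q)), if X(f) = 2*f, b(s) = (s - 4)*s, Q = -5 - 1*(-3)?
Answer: 3656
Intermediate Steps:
Q = -2 (Q = -5 + 3 = -2)
b(s) = s*(-4 + s) (b(s) = (-4 + s)*s = s*(-4 + s))
3680 - X(b(Q)) = 3680 - 2*(-2*(-4 - 2)) = 3680 - 2*(-2*(-6)) = 3680 - 2*12 = 3680 - 1*24 = 3680 - 24 = 3656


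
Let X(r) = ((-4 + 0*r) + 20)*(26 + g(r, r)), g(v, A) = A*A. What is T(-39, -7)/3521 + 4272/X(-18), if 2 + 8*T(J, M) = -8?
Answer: 268477/352100 ≈ 0.76250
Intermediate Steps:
g(v, A) = A²
T(J, M) = -5/4 (T(J, M) = -¼ + (⅛)*(-8) = -¼ - 1 = -5/4)
X(r) = 416 + 16*r² (X(r) = ((-4 + 0*r) + 20)*(26 + r²) = ((-4 + 0) + 20)*(26 + r²) = (-4 + 20)*(26 + r²) = 16*(26 + r²) = 416 + 16*r²)
T(-39, -7)/3521 + 4272/X(-18) = -5/4/3521 + 4272/(416 + 16*(-18)²) = -5/4*1/3521 + 4272/(416 + 16*324) = -5/14084 + 4272/(416 + 5184) = -5/14084 + 4272/5600 = -5/14084 + 4272*(1/5600) = -5/14084 + 267/350 = 268477/352100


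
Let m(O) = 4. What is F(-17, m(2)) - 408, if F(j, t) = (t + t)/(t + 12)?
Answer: -815/2 ≈ -407.50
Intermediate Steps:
F(j, t) = 2*t/(12 + t) (F(j, t) = (2*t)/(12 + t) = 2*t/(12 + t))
F(-17, m(2)) - 408 = 2*4/(12 + 4) - 408 = 2*4/16 - 408 = 2*4*(1/16) - 408 = ½ - 408 = -815/2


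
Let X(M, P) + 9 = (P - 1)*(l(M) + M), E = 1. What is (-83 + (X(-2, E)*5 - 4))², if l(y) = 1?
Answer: 17424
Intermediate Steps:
X(M, P) = -9 + (1 + M)*(-1 + P) (X(M, P) = -9 + (P - 1)*(1 + M) = -9 + (-1 + P)*(1 + M) = -9 + (1 + M)*(-1 + P))
(-83 + (X(-2, E)*5 - 4))² = (-83 + ((-10 + 1 - 1*(-2) - 2*1)*5 - 4))² = (-83 + ((-10 + 1 + 2 - 2)*5 - 4))² = (-83 + (-9*5 - 4))² = (-83 + (-45 - 4))² = (-83 - 49)² = (-132)² = 17424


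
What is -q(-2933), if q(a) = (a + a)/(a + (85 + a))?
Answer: -5866/5781 ≈ -1.0147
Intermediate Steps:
q(a) = 2*a/(85 + 2*a) (q(a) = (2*a)/(85 + 2*a) = 2*a/(85 + 2*a))
-q(-2933) = -2*(-2933)/(85 + 2*(-2933)) = -2*(-2933)/(85 - 5866) = -2*(-2933)/(-5781) = -2*(-2933)*(-1)/5781 = -1*5866/5781 = -5866/5781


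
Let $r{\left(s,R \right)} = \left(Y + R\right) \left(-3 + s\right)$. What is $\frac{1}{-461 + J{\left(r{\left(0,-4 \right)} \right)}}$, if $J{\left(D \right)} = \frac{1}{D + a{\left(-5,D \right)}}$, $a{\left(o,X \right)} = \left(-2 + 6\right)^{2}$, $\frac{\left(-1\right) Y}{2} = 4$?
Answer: $- \frac{52}{23971} \approx -0.0021693$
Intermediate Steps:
$Y = -8$ ($Y = \left(-2\right) 4 = -8$)
$r{\left(s,R \right)} = \left(-8 + R\right) \left(-3 + s\right)$
$a{\left(o,X \right)} = 16$ ($a{\left(o,X \right)} = 4^{2} = 16$)
$J{\left(D \right)} = \frac{1}{16 + D}$ ($J{\left(D \right)} = \frac{1}{D + 16} = \frac{1}{16 + D}$)
$\frac{1}{-461 + J{\left(r{\left(0,-4 \right)} \right)}} = \frac{1}{-461 + \frac{1}{16 - -36}} = \frac{1}{-461 + \frac{1}{16 + \left(24 + 0 + 12 + 0\right)}} = \frac{1}{-461 + \frac{1}{16 + 36}} = \frac{1}{-461 + \frac{1}{52}} = \frac{1}{- \frac{23971}{52}} = - \frac{52}{23971}$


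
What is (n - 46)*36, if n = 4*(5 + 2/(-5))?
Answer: -4968/5 ≈ -993.60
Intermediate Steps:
n = 92/5 (n = 4*(5 + 2*(-⅕)) = 4*(5 - ⅖) = 4*(23/5) = 92/5 ≈ 18.400)
(n - 46)*36 = (92/5 - 46)*36 = -138/5*36 = -4968/5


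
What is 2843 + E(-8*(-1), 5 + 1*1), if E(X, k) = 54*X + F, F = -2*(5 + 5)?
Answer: 3255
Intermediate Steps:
F = -20 (F = -2*10 = -20)
E(X, k) = -20 + 54*X (E(X, k) = 54*X - 20 = -20 + 54*X)
2843 + E(-8*(-1), 5 + 1*1) = 2843 + (-20 + 54*(-8*(-1))) = 2843 + (-20 + 54*8) = 2843 + (-20 + 432) = 2843 + 412 = 3255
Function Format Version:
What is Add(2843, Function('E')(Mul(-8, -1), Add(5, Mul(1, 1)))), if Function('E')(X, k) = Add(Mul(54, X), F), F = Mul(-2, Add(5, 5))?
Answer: 3255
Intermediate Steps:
F = -20 (F = Mul(-2, 10) = -20)
Function('E')(X, k) = Add(-20, Mul(54, X)) (Function('E')(X, k) = Add(Mul(54, X), -20) = Add(-20, Mul(54, X)))
Add(2843, Function('E')(Mul(-8, -1), Add(5, Mul(1, 1)))) = Add(2843, Add(-20, Mul(54, Mul(-8, -1)))) = Add(2843, Add(-20, Mul(54, 8))) = Add(2843, Add(-20, 432)) = Add(2843, 412) = 3255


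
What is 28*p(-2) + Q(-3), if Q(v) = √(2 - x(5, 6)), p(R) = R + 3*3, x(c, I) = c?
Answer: 196 + I*√3 ≈ 196.0 + 1.732*I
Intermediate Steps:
p(R) = 9 + R (p(R) = R + 9 = 9 + R)
Q(v) = I*√3 (Q(v) = √(2 - 1*5) = √(2 - 5) = √(-3) = I*√3)
28*p(-2) + Q(-3) = 28*(9 - 2) + I*√3 = 28*7 + I*√3 = 196 + I*√3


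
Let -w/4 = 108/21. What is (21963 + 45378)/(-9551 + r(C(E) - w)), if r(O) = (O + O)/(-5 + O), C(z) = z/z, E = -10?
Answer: -3905778/553807 ≈ -7.0526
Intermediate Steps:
C(z) = 1
w = -144/7 (w = -432/21 = -4*36/7 = -144/7 ≈ -20.571)
r(O) = 2*O/(-5 + O) (r(O) = (2*O)/(-5 + O) = 2*O/(-5 + O))
(21963 + 45378)/(-9551 + r(C(E) - w)) = (21963 + 45378)/(-9551 + 2*(1 - 1*(-144/7))/(-5 + (1 - 1*(-144/7)))) = 67341/(-9551 + 2*(1 + 144/7)/(-5 + (1 + 144/7))) = 67341/(-9551 + 2*(151/7)/(-5 + 151/7)) = 67341/(-9551 + 2*(151/7)/(116/7)) = 67341/(-9551 + 2*(151/7)*(7/116)) = 67341/(-9551 + 151/58) = 67341/(-553807/58) = 67341*(-58/553807) = -3905778/553807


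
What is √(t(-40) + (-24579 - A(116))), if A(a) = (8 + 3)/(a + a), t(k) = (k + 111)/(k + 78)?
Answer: I*√119386497910/2204 ≈ 156.77*I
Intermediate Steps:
t(k) = (111 + k)/(78 + k)
A(a) = 11/(2*a) (A(a) = 11/((2*a)) = 11*(1/(2*a)) = 11/(2*a))
√(t(-40) + (-24579 - A(116))) = √((111 - 40)/(78 - 40) + (-24579 - 11/(2*116))) = √(71/38 + (-24579 - 11/(2*116))) = √((1/38)*71 + (-24579 - 1*11/232)) = √(71/38 + (-24579 - 11/232)) = √(71/38 - 5702339/232) = √(-108336205/4408) = I*√119386497910/2204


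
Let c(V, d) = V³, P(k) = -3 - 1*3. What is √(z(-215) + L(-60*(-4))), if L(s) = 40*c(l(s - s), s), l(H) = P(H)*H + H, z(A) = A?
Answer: I*√215 ≈ 14.663*I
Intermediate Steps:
P(k) = -6 (P(k) = -3 - 3 = -6)
l(H) = -5*H (l(H) = -6*H + H = -5*H)
L(s) = 0 (L(s) = 40*(-5*(s - s))³ = 40*(-5*0)³ = 40*0³ = 40*0 = 0)
√(z(-215) + L(-60*(-4))) = √(-215 + 0) = √(-215) = I*√215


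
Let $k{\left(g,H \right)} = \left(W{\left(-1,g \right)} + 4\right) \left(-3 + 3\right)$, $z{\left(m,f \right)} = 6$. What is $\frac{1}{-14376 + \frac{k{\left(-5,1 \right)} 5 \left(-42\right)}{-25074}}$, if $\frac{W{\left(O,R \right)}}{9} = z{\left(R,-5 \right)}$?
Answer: $- \frac{1}{14376} \approx -6.956 \cdot 10^{-5}$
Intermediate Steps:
$W{\left(O,R \right)} = 54$ ($W{\left(O,R \right)} = 9 \cdot 6 = 54$)
$k{\left(g,H \right)} = 0$ ($k{\left(g,H \right)} = \left(54 + 4\right) \left(-3 + 3\right) = 58 \cdot 0 = 0$)
$\frac{1}{-14376 + \frac{k{\left(-5,1 \right)} 5 \left(-42\right)}{-25074}} = \frac{1}{-14376 + \frac{0 \cdot 5 \left(-42\right)}{-25074}} = \frac{1}{-14376 + 0 \left(-42\right) \left(- \frac{1}{25074}\right)} = \frac{1}{-14376 + 0 \left(- \frac{1}{25074}\right)} = \frac{1}{-14376 + 0} = \frac{1}{-14376} = - \frac{1}{14376}$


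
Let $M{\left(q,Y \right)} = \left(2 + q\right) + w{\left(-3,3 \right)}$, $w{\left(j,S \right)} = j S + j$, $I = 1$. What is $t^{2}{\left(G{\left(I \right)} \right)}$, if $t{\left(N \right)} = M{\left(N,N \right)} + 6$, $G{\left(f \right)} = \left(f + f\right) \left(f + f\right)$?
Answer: $0$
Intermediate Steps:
$w{\left(j,S \right)} = j + S j$ ($w{\left(j,S \right)} = S j + j = j + S j$)
$M{\left(q,Y \right)} = -10 + q$ ($M{\left(q,Y \right)} = \left(2 + q\right) - 3 \left(1 + 3\right) = \left(2 + q\right) - 12 = -10 + q$)
$G{\left(f \right)} = 4 f^{2}$ ($G{\left(f \right)} = 2 f 2 f = 4 f^{2}$)
$t{\left(N \right)} = -4 + N$ ($t{\left(N \right)} = \left(-10 + N\right) + 6 = -4 + N$)
$t^{2}{\left(G{\left(I \right)} \right)} = \left(-4 + 4 \cdot 1^{2}\right)^{2} = \left(-4 + 4 \cdot 1\right)^{2} = \left(-4 + 4\right)^{2} = 0^{2} = 0$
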